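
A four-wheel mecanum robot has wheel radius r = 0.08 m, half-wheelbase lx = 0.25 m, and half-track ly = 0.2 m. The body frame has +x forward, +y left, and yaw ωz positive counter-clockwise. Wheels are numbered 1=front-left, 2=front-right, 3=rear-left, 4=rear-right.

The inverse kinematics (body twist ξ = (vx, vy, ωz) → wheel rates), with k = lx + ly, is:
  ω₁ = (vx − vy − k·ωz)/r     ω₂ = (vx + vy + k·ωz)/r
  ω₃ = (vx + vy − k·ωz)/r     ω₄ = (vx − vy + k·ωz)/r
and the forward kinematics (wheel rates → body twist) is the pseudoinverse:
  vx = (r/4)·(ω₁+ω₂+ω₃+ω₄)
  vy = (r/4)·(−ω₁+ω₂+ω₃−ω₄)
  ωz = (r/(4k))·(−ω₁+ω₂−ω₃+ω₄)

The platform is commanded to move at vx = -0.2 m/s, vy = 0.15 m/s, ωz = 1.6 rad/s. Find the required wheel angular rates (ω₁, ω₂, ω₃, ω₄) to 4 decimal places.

k = lx + ly = 0.25 + 0.2 = 0.4500;  k·ωz = 0.4500·1.6 = 0.7200
ω₁ (FL) = (vx − vy − k·ωz)/r = -1.0700/0.08 = -13.3750
ω₂ (FR) = (vx + vy + k·ωz)/r = 0.6700/0.08 = 8.3750
ω₃ (RL) = (vx + vy − k·ωz)/r = -0.7700/0.08 = -9.6250
ω₄ (RR) = (vx − vy + k·ωz)/r = 0.3700/0.08 = 4.6250

(-13.3750, 8.3750, -9.6250, 4.6250)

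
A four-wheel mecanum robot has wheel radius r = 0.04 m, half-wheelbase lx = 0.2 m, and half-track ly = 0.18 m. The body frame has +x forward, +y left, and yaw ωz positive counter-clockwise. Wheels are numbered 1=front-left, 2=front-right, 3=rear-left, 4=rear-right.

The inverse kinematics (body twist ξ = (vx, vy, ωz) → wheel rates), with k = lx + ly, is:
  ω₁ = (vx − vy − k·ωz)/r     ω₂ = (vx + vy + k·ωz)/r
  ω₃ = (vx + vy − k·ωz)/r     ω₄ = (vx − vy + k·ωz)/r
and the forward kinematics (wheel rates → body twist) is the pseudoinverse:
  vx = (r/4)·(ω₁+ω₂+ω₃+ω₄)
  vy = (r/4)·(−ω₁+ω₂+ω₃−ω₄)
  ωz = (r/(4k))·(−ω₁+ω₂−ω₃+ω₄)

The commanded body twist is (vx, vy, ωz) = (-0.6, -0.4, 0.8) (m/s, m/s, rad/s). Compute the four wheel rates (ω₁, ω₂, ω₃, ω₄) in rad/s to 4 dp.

(-12.6000, -17.4000, -32.6000, 2.6000)

k = lx + ly = 0.2 + 0.18 = 0.3800;  k·ωz = 0.3800·0.8 = 0.3040
ω₁ (FL) = (vx − vy − k·ωz)/r = -0.5040/0.04 = -12.6000
ω₂ (FR) = (vx + vy + k·ωz)/r = -0.6960/0.04 = -17.4000
ω₃ (RL) = (vx + vy − k·ωz)/r = -1.3040/0.04 = -32.6000
ω₄ (RR) = (vx − vy + k·ωz)/r = 0.1040/0.04 = 2.6000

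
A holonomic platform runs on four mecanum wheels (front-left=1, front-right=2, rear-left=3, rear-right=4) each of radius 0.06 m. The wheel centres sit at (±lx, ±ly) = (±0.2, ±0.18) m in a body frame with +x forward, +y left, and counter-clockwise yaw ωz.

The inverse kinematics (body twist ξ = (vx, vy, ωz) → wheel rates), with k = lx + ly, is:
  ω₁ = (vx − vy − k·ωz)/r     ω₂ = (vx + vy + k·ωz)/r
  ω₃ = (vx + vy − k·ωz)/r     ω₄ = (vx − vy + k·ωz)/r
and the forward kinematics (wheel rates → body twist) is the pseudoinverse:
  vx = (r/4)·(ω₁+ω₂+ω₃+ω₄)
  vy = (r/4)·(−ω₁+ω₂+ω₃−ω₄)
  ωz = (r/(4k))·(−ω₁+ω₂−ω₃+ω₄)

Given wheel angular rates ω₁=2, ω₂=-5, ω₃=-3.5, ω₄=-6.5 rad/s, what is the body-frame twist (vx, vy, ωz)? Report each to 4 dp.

(-0.1950, -0.0600, -0.3947)

k = lx + ly = 0.2 + 0.18 = 0.3800
ω₁+ω₂+ω₃+ω₄ = -13.0000  →  vx = (0.06/4)·-13.0000 = -0.1950
−ω₁+ω₂+ω₃−ω₄ = -4.0000  →  vy = (0.06/4)·-4.0000 = -0.0600
−ω₁+ω₂−ω₃+ω₄ = -10.0000  →  ωz = (0.06/1.5200)·-10.0000 = -0.3947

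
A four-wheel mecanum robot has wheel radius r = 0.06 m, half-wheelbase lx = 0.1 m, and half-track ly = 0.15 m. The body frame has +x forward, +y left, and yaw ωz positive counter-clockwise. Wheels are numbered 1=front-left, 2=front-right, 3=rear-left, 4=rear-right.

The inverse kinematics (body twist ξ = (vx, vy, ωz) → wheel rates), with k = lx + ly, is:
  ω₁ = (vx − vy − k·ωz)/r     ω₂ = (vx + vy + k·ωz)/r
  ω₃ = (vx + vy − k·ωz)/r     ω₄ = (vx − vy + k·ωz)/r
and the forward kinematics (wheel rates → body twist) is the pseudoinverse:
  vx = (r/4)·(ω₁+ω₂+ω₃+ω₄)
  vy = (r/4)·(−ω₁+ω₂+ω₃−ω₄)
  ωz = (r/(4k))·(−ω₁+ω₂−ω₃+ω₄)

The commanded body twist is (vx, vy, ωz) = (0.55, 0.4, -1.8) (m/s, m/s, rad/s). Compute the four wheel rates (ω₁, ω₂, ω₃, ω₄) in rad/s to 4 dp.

(10.0000, 8.3333, 23.3333, -5.0000)

k = lx + ly = 0.1 + 0.15 = 0.2500;  k·ωz = 0.2500·-1.8 = -0.4500
ω₁ (FL) = (vx − vy − k·ωz)/r = 0.6000/0.06 = 10.0000
ω₂ (FR) = (vx + vy + k·ωz)/r = 0.5000/0.06 = 8.3333
ω₃ (RL) = (vx + vy − k·ωz)/r = 1.4000/0.06 = 23.3333
ω₄ (RR) = (vx − vy + k·ωz)/r = -0.3000/0.06 = -5.0000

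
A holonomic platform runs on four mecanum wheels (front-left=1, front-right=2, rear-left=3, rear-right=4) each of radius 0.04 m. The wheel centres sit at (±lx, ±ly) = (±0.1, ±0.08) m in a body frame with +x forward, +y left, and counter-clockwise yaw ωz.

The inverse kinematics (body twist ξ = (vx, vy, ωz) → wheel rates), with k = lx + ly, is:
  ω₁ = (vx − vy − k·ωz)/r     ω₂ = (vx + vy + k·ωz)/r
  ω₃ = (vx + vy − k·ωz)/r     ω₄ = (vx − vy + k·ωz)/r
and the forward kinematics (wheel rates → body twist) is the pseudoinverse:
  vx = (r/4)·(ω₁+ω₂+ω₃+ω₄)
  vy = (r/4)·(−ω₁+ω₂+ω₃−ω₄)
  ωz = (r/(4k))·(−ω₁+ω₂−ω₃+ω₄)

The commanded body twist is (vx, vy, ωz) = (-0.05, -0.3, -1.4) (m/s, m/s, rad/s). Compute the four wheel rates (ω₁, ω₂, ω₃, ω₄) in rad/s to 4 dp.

(12.5500, -15.0500, -2.4500, -0.0500)

k = lx + ly = 0.1 + 0.08 = 0.1800;  k·ωz = 0.1800·-1.4 = -0.2520
ω₁ (FL) = (vx − vy − k·ωz)/r = 0.5020/0.04 = 12.5500
ω₂ (FR) = (vx + vy + k·ωz)/r = -0.6020/0.04 = -15.0500
ω₃ (RL) = (vx + vy − k·ωz)/r = -0.0980/0.04 = -2.4500
ω₄ (RR) = (vx − vy + k·ωz)/r = -0.0020/0.04 = -0.0500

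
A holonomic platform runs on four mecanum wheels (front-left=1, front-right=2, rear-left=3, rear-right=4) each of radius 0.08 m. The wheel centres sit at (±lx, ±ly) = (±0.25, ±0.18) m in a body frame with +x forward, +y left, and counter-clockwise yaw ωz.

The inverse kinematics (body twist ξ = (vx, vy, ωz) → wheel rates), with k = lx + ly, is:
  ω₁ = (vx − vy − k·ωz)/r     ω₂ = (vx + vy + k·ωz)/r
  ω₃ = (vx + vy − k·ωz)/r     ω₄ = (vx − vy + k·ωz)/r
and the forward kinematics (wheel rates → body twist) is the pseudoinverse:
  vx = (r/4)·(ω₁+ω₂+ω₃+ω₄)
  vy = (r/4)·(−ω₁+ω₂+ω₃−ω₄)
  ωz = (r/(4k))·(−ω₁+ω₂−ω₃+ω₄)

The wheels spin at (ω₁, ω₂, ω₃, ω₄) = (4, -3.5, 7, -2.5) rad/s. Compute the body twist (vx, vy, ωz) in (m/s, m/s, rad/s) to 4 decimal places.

k = lx + ly = 0.25 + 0.18 = 0.4300
ω₁+ω₂+ω₃+ω₄ = 5.0000  →  vx = (0.08/4)·5.0000 = 0.1000
−ω₁+ω₂+ω₃−ω₄ = 2.0000  →  vy = (0.08/4)·2.0000 = 0.0400
−ω₁+ω₂−ω₃+ω₄ = -17.0000  →  ωz = (0.08/1.7200)·-17.0000 = -0.7907

(0.1000, 0.0400, -0.7907)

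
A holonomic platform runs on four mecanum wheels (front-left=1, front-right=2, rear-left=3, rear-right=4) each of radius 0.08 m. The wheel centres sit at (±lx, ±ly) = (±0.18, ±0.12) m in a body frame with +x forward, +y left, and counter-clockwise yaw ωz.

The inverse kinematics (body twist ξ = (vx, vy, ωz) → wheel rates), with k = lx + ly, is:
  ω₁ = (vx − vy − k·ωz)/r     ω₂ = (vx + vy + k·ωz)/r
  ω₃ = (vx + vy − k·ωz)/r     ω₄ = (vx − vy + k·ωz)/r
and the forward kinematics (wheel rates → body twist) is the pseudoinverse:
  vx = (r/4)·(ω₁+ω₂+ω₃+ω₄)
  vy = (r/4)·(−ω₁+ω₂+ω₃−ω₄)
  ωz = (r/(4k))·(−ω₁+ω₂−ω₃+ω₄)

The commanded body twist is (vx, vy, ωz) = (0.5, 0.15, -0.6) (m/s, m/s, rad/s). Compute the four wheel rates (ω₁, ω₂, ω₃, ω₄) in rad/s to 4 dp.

k = lx + ly = 0.18 + 0.12 = 0.3000;  k·ωz = 0.3000·-0.6 = -0.1800
ω₁ (FL) = (vx − vy − k·ωz)/r = 0.5300/0.08 = 6.6250
ω₂ (FR) = (vx + vy + k·ωz)/r = 0.4700/0.08 = 5.8750
ω₃ (RL) = (vx + vy − k·ωz)/r = 0.8300/0.08 = 10.3750
ω₄ (RR) = (vx − vy + k·ωz)/r = 0.1700/0.08 = 2.1250

(6.6250, 5.8750, 10.3750, 2.1250)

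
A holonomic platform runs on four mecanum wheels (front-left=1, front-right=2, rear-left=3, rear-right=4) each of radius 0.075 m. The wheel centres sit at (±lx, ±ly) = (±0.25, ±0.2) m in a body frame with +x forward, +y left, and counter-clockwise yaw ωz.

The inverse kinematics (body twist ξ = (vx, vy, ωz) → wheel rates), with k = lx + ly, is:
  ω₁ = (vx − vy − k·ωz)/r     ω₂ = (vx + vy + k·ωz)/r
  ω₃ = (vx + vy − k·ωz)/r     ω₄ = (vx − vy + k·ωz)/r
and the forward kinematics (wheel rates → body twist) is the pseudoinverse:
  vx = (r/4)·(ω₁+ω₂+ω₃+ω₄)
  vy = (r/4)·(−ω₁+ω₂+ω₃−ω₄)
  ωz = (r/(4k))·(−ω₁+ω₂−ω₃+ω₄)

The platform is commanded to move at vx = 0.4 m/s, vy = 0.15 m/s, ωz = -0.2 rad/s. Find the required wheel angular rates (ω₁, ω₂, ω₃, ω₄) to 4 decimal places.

k = lx + ly = 0.25 + 0.2 = 0.4500;  k·ωz = 0.4500·-0.2 = -0.0900
ω₁ (FL) = (vx − vy − k·ωz)/r = 0.3400/0.075 = 4.5333
ω₂ (FR) = (vx + vy + k·ωz)/r = 0.4600/0.075 = 6.1333
ω₃ (RL) = (vx + vy − k·ωz)/r = 0.6400/0.075 = 8.5333
ω₄ (RR) = (vx − vy + k·ωz)/r = 0.1600/0.075 = 2.1333

(4.5333, 6.1333, 8.5333, 2.1333)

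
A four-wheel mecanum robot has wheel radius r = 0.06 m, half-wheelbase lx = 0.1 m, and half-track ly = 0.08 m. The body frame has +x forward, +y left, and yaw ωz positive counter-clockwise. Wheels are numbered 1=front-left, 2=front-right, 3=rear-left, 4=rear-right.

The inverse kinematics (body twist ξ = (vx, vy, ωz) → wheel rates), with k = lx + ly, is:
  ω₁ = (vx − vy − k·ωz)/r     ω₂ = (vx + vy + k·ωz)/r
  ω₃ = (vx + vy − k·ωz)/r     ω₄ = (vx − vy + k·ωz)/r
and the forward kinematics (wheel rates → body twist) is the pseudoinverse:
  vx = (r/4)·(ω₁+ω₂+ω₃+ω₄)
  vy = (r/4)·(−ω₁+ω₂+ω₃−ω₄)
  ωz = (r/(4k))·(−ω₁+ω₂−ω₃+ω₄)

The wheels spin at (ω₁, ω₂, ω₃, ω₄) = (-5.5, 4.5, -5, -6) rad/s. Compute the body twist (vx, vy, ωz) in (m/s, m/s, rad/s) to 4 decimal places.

(-0.1800, 0.1650, 0.7500)

k = lx + ly = 0.1 + 0.08 = 0.1800
ω₁+ω₂+ω₃+ω₄ = -12.0000  →  vx = (0.06/4)·-12.0000 = -0.1800
−ω₁+ω₂+ω₃−ω₄ = 11.0000  →  vy = (0.06/4)·11.0000 = 0.1650
−ω₁+ω₂−ω₃+ω₄ = 9.0000  →  ωz = (0.06/0.7200)·9.0000 = 0.7500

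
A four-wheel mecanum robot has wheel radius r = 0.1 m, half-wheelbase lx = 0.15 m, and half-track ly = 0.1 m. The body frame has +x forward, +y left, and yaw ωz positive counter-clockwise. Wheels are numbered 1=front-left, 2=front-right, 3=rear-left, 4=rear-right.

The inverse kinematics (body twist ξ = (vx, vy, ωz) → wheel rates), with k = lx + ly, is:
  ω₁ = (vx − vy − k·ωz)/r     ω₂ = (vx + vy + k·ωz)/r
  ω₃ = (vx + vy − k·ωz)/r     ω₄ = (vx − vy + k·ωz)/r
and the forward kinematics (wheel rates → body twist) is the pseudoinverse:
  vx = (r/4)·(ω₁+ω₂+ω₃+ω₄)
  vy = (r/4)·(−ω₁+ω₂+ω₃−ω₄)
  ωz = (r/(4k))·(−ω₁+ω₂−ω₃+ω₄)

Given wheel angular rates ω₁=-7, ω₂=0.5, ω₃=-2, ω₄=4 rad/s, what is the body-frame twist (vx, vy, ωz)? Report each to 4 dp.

k = lx + ly = 0.15 + 0.1 = 0.2500
ω₁+ω₂+ω₃+ω₄ = -4.5000  →  vx = (0.1/4)·-4.5000 = -0.1125
−ω₁+ω₂+ω₃−ω₄ = 1.5000  →  vy = (0.1/4)·1.5000 = 0.0375
−ω₁+ω₂−ω₃+ω₄ = 13.5000  →  ωz = (0.1/1.0000)·13.5000 = 1.3500

(-0.1125, 0.0375, 1.3500)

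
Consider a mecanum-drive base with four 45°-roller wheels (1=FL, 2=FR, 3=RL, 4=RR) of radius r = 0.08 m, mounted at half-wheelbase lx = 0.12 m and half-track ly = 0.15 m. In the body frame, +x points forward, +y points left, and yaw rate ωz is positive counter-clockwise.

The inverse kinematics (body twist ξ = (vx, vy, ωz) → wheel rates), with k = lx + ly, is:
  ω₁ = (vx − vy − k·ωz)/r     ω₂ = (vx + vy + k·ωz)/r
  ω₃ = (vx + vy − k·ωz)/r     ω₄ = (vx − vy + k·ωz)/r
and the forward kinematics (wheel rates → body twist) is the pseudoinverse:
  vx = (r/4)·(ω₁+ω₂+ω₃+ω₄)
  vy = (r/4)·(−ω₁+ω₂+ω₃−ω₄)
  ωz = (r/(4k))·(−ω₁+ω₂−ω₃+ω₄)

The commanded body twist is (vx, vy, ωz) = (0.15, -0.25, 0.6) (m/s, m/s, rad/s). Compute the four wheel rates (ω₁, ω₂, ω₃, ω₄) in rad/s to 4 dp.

k = lx + ly = 0.12 + 0.15 = 0.2700;  k·ωz = 0.2700·0.6 = 0.1620
ω₁ (FL) = (vx − vy − k·ωz)/r = 0.2380/0.08 = 2.9750
ω₂ (FR) = (vx + vy + k·ωz)/r = 0.0620/0.08 = 0.7750
ω₃ (RL) = (vx + vy − k·ωz)/r = -0.2620/0.08 = -3.2750
ω₄ (RR) = (vx − vy + k·ωz)/r = 0.5620/0.08 = 7.0250

(2.9750, 0.7750, -3.2750, 7.0250)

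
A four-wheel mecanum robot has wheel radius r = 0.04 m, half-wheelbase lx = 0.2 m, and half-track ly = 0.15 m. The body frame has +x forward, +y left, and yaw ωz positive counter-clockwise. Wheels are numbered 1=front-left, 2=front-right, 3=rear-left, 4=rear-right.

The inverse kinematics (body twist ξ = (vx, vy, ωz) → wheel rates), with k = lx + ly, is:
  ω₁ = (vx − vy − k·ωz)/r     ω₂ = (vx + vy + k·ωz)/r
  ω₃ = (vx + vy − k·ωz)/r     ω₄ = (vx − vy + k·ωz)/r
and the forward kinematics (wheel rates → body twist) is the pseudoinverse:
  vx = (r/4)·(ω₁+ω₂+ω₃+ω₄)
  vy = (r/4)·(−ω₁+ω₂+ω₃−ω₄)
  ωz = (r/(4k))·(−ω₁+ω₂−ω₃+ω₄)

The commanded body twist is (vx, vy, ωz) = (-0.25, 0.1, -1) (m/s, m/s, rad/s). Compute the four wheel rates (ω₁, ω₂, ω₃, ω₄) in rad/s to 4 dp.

(0.0000, -12.5000, 5.0000, -17.5000)

k = lx + ly = 0.2 + 0.15 = 0.3500;  k·ωz = 0.3500·-1 = -0.3500
ω₁ (FL) = (vx − vy − k·ωz)/r = 0.0000/0.04 = 0.0000
ω₂ (FR) = (vx + vy + k·ωz)/r = -0.5000/0.04 = -12.5000
ω₃ (RL) = (vx + vy − k·ωz)/r = 0.2000/0.04 = 5.0000
ω₄ (RR) = (vx − vy + k·ωz)/r = -0.7000/0.04 = -17.5000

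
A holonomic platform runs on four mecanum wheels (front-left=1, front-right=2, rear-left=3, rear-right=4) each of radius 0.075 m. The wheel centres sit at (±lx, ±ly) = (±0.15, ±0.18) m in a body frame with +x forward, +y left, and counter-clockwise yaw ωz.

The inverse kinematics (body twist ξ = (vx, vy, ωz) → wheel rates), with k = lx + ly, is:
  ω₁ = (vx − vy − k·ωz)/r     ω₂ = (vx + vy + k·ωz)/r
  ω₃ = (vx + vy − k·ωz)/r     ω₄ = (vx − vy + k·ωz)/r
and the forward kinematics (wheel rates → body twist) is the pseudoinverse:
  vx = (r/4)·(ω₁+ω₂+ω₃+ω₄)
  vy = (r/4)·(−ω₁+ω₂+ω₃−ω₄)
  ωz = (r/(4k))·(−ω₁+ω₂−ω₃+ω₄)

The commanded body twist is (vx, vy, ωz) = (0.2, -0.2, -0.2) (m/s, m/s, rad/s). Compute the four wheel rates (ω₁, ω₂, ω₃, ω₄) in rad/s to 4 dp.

(6.2133, -0.8800, 0.8800, 4.4533)

k = lx + ly = 0.15 + 0.18 = 0.3300;  k·ωz = 0.3300·-0.2 = -0.0660
ω₁ (FL) = (vx − vy − k·ωz)/r = 0.4660/0.075 = 6.2133
ω₂ (FR) = (vx + vy + k·ωz)/r = -0.0660/0.075 = -0.8800
ω₃ (RL) = (vx + vy − k·ωz)/r = 0.0660/0.075 = 0.8800
ω₄ (RR) = (vx − vy + k·ωz)/r = 0.3340/0.075 = 4.4533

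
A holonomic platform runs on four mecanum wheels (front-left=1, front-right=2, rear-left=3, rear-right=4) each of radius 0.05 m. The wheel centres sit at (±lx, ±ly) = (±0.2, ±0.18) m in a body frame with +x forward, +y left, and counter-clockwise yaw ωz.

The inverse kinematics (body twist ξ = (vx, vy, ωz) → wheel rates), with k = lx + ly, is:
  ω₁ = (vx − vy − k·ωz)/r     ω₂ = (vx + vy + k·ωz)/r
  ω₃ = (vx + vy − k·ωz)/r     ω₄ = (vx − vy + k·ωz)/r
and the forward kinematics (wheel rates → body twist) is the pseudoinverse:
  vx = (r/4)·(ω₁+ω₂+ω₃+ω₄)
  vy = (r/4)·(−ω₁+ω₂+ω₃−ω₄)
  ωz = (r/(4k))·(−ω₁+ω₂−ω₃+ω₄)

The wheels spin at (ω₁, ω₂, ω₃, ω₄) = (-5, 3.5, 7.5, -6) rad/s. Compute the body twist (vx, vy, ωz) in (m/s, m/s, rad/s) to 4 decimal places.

(0.0000, 0.2750, -0.1645)

k = lx + ly = 0.2 + 0.18 = 0.3800
ω₁+ω₂+ω₃+ω₄ = 0.0000  →  vx = (0.05/4)·0.0000 = 0.0000
−ω₁+ω₂+ω₃−ω₄ = 22.0000  →  vy = (0.05/4)·22.0000 = 0.2750
−ω₁+ω₂−ω₃+ω₄ = -5.0000  →  ωz = (0.05/1.5200)·-5.0000 = -0.1645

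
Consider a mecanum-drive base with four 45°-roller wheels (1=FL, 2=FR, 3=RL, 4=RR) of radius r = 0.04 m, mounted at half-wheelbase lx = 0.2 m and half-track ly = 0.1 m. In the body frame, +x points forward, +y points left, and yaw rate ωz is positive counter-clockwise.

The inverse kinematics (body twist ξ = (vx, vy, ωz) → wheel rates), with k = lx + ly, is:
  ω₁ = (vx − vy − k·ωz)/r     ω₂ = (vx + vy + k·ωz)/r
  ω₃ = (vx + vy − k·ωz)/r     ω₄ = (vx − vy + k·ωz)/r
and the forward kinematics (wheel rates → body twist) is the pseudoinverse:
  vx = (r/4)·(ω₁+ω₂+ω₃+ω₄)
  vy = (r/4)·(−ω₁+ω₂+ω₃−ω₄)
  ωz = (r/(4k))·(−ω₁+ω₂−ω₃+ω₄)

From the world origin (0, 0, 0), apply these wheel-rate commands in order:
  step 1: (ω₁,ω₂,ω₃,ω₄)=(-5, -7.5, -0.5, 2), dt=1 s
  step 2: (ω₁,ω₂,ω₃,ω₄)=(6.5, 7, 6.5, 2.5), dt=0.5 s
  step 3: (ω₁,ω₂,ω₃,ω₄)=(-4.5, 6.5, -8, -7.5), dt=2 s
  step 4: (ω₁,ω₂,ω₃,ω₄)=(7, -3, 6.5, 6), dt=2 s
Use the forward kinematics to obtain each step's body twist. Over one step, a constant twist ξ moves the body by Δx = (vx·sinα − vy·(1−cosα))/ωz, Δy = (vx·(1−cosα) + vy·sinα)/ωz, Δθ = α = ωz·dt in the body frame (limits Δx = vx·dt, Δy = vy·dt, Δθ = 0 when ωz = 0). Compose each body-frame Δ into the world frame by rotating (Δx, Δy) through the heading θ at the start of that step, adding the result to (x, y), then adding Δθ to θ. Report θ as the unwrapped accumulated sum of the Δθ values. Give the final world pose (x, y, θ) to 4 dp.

step 1: ξ=(vx,vy,ωz)=(-0.1100, -0.0500, 0.0000), dt=1.0 → body Δ=(-0.1100, -0.0500, 0.0000) → world pose (-0.1100, -0.0500, 0.0000)
step 2: ξ=(vx,vy,ωz)=(0.2250, 0.0450, -0.1167), dt=0.5 → body Δ=(0.1131, 0.0192, -0.0583) → world pose (0.0031, -0.0308, -0.0583)
step 3: ξ=(vx,vy,ωz)=(-0.1350, 0.1050, 0.3833), dt=2.0 → body Δ=(-0.3209, 0.0915, 0.7667) → world pose (-0.3120, 0.0793, 0.7083)
step 4: ξ=(vx,vy,ωz)=(0.1650, -0.0950, -0.3500), dt=2.0 → body Δ=(0.2399, -0.2857, -0.7000) → world pose (0.0561, 0.0183, 0.0083)

(0.0561, 0.0183, 0.0083)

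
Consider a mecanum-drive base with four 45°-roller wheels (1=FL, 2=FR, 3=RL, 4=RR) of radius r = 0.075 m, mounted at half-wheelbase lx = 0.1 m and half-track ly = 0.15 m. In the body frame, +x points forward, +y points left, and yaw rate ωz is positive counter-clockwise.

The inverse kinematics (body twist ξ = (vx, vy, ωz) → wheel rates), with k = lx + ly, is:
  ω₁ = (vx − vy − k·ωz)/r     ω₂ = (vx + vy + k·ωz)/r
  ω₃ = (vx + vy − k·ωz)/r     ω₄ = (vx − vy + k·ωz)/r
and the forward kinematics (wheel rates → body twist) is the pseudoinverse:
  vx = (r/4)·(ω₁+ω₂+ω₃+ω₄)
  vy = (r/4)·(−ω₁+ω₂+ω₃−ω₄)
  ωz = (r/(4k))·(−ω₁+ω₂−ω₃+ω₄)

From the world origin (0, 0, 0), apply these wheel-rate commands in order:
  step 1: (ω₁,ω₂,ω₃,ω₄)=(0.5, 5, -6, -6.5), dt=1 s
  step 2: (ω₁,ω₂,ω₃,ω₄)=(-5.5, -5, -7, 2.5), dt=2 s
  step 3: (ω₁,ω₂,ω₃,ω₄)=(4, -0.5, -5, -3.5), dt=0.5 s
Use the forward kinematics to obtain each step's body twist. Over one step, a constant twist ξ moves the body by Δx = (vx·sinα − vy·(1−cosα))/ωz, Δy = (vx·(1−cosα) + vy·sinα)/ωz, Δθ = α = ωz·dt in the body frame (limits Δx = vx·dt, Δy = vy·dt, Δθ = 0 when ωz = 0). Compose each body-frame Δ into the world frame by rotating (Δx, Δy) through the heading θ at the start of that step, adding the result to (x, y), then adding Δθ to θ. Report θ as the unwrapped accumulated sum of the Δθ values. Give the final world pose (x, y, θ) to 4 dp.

(-0.0681, -0.5597, 1.6875)

step 1: ξ=(vx,vy,ωz)=(-0.1312, 0.0938, 0.3000), dt=1.0 → body Δ=(-0.1432, 0.0728, 0.3000) → world pose (-0.1432, 0.0728, 0.3000)
step 2: ξ=(vx,vy,ωz)=(-0.2812, -0.1688, 0.7500), dt=2.0 → body Δ=(-0.1650, -0.5729, 1.5000) → world pose (-0.1315, -0.5233, 1.8000)
step 3: ξ=(vx,vy,ωz)=(-0.0938, -0.1125, -0.2250), dt=0.5 → body Δ=(-0.0499, -0.0535, -0.1125) → world pose (-0.0681, -0.5597, 1.6875)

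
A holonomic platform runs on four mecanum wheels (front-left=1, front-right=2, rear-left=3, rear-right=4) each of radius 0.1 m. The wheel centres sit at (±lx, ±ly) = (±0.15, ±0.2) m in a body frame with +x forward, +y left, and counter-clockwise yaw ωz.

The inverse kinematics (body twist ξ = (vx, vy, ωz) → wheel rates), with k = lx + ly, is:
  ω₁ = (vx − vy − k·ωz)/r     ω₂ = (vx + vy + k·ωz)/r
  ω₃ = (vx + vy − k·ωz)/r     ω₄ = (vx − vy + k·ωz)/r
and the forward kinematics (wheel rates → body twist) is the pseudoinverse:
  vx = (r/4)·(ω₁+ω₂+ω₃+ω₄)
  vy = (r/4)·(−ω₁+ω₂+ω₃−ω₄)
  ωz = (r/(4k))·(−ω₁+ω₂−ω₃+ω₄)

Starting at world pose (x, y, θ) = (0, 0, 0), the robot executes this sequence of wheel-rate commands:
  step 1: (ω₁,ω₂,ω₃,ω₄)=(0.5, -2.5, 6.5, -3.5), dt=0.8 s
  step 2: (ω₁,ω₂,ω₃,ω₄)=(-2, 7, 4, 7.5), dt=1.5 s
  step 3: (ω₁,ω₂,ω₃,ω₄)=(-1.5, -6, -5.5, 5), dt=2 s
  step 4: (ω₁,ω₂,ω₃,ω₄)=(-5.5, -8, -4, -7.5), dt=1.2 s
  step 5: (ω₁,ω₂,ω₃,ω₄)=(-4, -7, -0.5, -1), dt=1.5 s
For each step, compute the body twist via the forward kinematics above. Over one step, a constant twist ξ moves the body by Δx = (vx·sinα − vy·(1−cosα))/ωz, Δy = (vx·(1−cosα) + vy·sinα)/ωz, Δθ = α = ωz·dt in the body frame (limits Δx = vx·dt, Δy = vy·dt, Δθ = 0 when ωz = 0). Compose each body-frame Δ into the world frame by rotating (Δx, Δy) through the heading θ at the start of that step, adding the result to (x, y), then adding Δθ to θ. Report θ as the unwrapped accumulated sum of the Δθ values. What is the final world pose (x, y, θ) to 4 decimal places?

(0.4985, -1.5058, 0.5643)

step 1: ξ=(vx,vy,ωz)=(0.0250, 0.1750, -0.9286), dt=0.8 → body Δ=(0.0679, 0.1204, -0.7429) → world pose (0.0679, 0.1204, -0.7429)
step 2: ξ=(vx,vy,ωz)=(0.4125, 0.1375, 0.8929), dt=1.5 → body Δ=(0.3310, 0.5059, 1.3393) → world pose (0.6538, 0.2691, 0.5964)
step 3: ξ=(vx,vy,ωz)=(-0.2000, -0.3750, 0.4286), dt=2.0 → body Δ=(-0.0506, -0.8227, 0.8571) → world pose (1.0741, -0.4399, 1.4536)
step 4: ξ=(vx,vy,ωz)=(-0.6250, 0.0250, -0.4286), dt=1.2 → body Δ=(-0.7098, 0.2173, -0.5143) → world pose (0.7752, -1.1195, 0.9393)
step 5: ξ=(vx,vy,ωz)=(-0.3125, -0.0625, -0.2500), dt=1.5 → body Δ=(-0.4752, -0.0047, -0.3750) → world pose (0.4985, -1.5058, 0.5643)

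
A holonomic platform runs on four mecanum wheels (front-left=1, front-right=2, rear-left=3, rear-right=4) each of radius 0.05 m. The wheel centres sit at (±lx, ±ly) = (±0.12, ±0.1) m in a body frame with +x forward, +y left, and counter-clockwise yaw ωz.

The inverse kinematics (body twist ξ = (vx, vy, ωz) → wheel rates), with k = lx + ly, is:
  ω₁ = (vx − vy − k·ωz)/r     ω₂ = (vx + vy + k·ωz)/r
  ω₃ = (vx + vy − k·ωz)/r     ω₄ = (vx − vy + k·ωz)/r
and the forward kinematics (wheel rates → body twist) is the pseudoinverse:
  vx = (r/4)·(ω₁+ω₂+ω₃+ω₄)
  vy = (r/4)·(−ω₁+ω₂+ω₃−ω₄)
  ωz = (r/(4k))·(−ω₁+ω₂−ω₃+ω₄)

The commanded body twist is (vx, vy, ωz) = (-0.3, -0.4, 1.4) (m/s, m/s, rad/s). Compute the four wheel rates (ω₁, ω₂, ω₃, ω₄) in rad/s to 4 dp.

(-4.1600, -7.8400, -20.1600, 8.1600)

k = lx + ly = 0.12 + 0.1 = 0.2200;  k·ωz = 0.2200·1.4 = 0.3080
ω₁ (FL) = (vx − vy − k·ωz)/r = -0.2080/0.05 = -4.1600
ω₂ (FR) = (vx + vy + k·ωz)/r = -0.3920/0.05 = -7.8400
ω₃ (RL) = (vx + vy − k·ωz)/r = -1.0080/0.05 = -20.1600
ω₄ (RR) = (vx − vy + k·ωz)/r = 0.4080/0.05 = 8.1600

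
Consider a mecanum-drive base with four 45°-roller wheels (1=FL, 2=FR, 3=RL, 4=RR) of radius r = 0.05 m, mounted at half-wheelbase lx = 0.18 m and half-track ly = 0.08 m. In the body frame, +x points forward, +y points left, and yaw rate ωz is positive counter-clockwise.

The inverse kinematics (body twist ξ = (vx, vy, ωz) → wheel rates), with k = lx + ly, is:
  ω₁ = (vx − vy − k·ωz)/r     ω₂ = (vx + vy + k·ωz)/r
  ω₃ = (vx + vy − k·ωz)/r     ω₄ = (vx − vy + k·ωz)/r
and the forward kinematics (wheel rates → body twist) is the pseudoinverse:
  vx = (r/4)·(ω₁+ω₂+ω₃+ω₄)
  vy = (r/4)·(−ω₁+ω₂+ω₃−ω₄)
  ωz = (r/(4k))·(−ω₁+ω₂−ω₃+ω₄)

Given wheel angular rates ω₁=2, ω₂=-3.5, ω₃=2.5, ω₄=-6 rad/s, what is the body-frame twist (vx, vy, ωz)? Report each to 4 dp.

(-0.0625, 0.0375, -0.6731)

k = lx + ly = 0.18 + 0.08 = 0.2600
ω₁+ω₂+ω₃+ω₄ = -5.0000  →  vx = (0.05/4)·-5.0000 = -0.0625
−ω₁+ω₂+ω₃−ω₄ = 3.0000  →  vy = (0.05/4)·3.0000 = 0.0375
−ω₁+ω₂−ω₃+ω₄ = -14.0000  →  ωz = (0.05/1.0400)·-14.0000 = -0.6731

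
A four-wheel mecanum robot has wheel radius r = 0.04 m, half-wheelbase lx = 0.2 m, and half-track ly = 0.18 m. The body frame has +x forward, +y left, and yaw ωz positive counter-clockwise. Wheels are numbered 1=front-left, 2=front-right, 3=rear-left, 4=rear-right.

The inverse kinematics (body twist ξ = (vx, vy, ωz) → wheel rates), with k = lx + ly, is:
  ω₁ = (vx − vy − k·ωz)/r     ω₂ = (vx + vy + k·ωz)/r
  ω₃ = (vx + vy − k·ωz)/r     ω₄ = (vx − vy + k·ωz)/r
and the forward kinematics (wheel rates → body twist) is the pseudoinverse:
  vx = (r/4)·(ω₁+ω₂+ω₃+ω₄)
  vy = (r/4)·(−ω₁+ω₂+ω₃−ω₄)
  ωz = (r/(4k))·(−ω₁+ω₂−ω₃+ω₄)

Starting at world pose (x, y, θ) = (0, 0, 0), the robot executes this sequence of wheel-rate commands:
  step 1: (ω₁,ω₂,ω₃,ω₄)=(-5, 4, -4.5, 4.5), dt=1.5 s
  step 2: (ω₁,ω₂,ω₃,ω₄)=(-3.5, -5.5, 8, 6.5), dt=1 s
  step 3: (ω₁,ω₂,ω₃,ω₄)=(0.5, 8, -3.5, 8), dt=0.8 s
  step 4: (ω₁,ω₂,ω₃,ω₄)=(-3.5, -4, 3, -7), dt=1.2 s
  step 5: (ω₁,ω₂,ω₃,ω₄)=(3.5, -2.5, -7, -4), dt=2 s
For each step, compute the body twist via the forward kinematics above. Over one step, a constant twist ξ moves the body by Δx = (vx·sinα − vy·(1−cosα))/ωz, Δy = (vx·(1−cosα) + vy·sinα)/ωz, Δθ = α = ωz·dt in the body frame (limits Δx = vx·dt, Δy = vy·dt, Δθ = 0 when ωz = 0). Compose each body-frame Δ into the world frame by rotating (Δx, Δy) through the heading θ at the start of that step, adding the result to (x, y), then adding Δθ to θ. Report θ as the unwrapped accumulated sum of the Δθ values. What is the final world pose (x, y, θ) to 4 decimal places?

(-0.1107, -0.2119, 0.5289)

step 1: ξ=(vx,vy,ωz)=(-0.0100, 0.0000, 0.4737), dt=1.5 → body Δ=(-0.0138, -0.0051, 0.7105) → world pose (-0.0138, -0.0051, 0.7105)
step 2: ξ=(vx,vy,ωz)=(0.0550, -0.0050, -0.0921), dt=1.0 → body Δ=(0.0547, -0.0075, -0.0921) → world pose (0.0326, 0.0249, 0.6184)
step 3: ξ=(vx,vy,ωz)=(0.1300, -0.0400, 0.5000), dt=0.8 → body Δ=(0.1076, -0.0106, 0.4000) → world pose (0.1264, 0.0786, 1.0184)
step 4: ξ=(vx,vy,ωz)=(-0.1150, 0.0950, -0.2763), dt=1.2 → body Δ=(-0.1168, 0.1346, -0.3316) → world pose (-0.0494, 0.0498, 0.6868)
step 5: ξ=(vx,vy,ωz)=(-0.1000, -0.0900, -0.0789), dt=2.0 → body Δ=(-0.2134, -0.1635, -0.1579) → world pose (-0.1107, -0.2119, 0.5289)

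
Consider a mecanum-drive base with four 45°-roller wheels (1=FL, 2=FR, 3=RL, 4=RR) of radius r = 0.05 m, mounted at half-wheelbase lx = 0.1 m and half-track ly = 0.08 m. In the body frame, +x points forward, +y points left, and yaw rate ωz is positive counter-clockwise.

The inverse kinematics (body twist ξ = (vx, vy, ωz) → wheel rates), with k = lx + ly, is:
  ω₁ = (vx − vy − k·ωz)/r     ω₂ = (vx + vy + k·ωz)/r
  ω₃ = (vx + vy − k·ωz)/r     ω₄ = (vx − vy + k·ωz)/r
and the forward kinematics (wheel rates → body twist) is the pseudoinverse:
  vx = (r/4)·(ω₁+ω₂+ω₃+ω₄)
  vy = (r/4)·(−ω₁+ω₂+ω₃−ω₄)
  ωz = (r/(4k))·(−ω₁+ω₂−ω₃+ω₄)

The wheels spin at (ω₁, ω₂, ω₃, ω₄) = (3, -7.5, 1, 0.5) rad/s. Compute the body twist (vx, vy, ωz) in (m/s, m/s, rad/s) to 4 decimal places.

(-0.0375, -0.1250, -0.7639)

k = lx + ly = 0.1 + 0.08 = 0.1800
ω₁+ω₂+ω₃+ω₄ = -3.0000  →  vx = (0.05/4)·-3.0000 = -0.0375
−ω₁+ω₂+ω₃−ω₄ = -10.0000  →  vy = (0.05/4)·-10.0000 = -0.1250
−ω₁+ω₂−ω₃+ω₄ = -11.0000  →  ωz = (0.05/0.7200)·-11.0000 = -0.7639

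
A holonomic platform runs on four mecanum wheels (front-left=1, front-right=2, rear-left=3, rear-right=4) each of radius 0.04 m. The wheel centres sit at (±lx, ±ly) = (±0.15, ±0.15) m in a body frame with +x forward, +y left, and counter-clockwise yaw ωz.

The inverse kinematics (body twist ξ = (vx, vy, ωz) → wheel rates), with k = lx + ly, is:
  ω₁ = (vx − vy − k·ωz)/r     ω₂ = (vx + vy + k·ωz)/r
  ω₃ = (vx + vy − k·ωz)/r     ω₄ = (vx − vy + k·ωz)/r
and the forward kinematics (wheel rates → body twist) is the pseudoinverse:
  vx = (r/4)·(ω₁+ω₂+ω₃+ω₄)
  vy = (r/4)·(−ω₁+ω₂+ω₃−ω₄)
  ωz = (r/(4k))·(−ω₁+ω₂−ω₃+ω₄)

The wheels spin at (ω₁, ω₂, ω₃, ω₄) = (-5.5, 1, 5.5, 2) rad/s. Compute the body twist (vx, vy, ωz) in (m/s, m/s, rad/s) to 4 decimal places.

(0.0300, 0.1000, 0.1000)

k = lx + ly = 0.15 + 0.15 = 0.3000
ω₁+ω₂+ω₃+ω₄ = 3.0000  →  vx = (0.04/4)·3.0000 = 0.0300
−ω₁+ω₂+ω₃−ω₄ = 10.0000  →  vy = (0.04/4)·10.0000 = 0.1000
−ω₁+ω₂−ω₃+ω₄ = 3.0000  →  ωz = (0.04/1.2000)·3.0000 = 0.1000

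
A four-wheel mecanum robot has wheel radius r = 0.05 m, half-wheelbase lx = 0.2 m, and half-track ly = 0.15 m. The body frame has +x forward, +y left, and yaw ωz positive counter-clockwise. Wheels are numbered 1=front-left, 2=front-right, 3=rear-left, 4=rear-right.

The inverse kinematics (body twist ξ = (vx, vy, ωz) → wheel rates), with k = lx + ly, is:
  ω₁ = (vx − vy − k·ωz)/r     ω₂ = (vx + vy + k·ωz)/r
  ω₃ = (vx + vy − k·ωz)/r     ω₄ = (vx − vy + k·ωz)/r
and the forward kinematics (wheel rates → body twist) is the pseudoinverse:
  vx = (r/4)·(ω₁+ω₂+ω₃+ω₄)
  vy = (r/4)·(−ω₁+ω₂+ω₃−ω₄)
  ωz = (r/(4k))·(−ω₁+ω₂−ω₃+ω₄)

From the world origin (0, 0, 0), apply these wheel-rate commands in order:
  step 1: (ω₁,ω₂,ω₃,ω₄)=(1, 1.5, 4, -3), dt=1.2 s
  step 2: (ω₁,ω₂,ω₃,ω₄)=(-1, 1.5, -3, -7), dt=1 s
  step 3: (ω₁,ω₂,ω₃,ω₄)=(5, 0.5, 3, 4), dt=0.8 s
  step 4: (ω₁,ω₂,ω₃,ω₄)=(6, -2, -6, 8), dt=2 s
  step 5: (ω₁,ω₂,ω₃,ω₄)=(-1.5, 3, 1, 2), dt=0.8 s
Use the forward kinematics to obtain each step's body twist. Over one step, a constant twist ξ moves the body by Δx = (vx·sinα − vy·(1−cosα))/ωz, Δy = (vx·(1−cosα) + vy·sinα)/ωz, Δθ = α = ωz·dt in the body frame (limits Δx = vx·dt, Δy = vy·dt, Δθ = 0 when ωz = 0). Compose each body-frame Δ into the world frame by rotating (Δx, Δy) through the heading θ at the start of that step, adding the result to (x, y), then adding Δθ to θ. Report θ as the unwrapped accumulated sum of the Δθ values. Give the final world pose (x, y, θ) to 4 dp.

(0.1436, -0.4075, 0.1536)

step 1: ξ=(vx,vy,ωz)=(0.0437, 0.0938, -0.2321), dt=1.2 → body Δ=(0.0674, 0.1038, -0.2786) → world pose (0.0674, 0.1038, -0.2786)
step 2: ξ=(vx,vy,ωz)=(-0.1188, 0.0813, -0.0536), dt=1.0 → body Δ=(-0.1165, 0.0844, -0.0536) → world pose (-0.0214, 0.2170, -0.3321)
step 3: ξ=(vx,vy,ωz)=(0.1562, -0.0687, -0.1250), dt=0.8 → body Δ=(0.1220, -0.0612, -0.1000) → world pose (0.0740, 0.1194, -0.4321)
step 4: ξ=(vx,vy,ωz)=(0.0750, -0.2750, 0.2143), dt=2.0 → body Δ=(0.2615, -0.5017, 0.4286) → world pose (0.1014, -0.4457, -0.0036)
step 5: ξ=(vx,vy,ωz)=(0.0563, 0.0438, 0.1964), dt=0.8 → body Δ=(0.0421, 0.0384, 0.1571) → world pose (0.1436, -0.4075, 0.1536)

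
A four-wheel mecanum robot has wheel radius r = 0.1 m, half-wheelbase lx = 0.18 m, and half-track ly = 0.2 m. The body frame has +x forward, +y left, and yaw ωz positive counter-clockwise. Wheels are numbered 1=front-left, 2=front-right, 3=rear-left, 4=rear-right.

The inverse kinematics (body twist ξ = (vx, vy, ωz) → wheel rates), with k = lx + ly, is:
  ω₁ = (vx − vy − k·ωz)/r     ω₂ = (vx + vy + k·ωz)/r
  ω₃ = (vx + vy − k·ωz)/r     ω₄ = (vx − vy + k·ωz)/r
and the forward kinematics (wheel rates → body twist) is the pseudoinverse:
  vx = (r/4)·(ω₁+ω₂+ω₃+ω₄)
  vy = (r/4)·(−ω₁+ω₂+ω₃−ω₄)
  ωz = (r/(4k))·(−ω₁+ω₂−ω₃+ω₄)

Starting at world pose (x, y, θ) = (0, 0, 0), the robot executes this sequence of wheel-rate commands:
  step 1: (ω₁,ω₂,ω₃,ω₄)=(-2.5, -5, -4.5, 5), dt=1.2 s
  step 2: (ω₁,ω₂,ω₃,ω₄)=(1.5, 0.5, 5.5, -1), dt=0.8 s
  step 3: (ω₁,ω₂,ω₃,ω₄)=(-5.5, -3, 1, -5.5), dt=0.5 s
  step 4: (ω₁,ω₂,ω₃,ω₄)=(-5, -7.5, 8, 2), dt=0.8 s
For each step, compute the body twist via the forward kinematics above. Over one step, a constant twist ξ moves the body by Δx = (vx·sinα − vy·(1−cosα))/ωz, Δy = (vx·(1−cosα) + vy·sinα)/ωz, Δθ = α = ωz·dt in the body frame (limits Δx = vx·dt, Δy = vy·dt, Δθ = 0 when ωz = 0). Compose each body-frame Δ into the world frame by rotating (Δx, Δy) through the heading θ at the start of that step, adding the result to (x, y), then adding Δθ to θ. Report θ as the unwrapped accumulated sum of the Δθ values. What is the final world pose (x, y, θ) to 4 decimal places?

step 1: ξ=(vx,vy,ωz)=(-0.1750, -0.3000, 0.4605), dt=1.2 → body Δ=(-0.1025, -0.3985, 0.5526) → world pose (-0.1025, -0.3985, 0.5526)
step 2: ξ=(vx,vy,ωz)=(0.1625, 0.1375, -0.4934), dt=0.8 → body Δ=(0.1481, 0.0818, -0.3947) → world pose (-0.0194, -0.2511, 0.1579)
step 3: ξ=(vx,vy,ωz)=(-0.3250, 0.2250, -0.2632), dt=0.5 → body Δ=(-0.1546, 0.1229, -0.1316) → world pose (-0.1915, -0.1541, 0.0263)
step 4: ξ=(vx,vy,ωz)=(-0.0625, 0.0875, -0.5592), dt=0.8 → body Δ=(-0.0330, 0.0787, -0.4474) → world pose (-0.2265, -0.0763, -0.4211)

(-0.2265, -0.0763, -0.4211)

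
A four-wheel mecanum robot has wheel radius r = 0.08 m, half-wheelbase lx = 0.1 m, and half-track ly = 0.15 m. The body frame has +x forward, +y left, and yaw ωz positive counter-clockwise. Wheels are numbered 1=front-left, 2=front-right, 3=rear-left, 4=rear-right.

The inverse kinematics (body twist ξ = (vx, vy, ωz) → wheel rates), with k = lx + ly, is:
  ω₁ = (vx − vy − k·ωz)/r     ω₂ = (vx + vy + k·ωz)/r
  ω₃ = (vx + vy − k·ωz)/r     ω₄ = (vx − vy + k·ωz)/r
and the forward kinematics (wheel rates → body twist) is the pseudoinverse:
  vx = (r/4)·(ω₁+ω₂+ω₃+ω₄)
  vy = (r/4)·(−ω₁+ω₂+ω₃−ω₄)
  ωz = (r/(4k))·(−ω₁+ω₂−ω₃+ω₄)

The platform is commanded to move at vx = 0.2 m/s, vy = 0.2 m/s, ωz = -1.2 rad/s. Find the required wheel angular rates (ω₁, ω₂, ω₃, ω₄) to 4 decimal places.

(3.7500, 1.2500, 8.7500, -3.7500)

k = lx + ly = 0.1 + 0.15 = 0.2500;  k·ωz = 0.2500·-1.2 = -0.3000
ω₁ (FL) = (vx − vy − k·ωz)/r = 0.3000/0.08 = 3.7500
ω₂ (FR) = (vx + vy + k·ωz)/r = 0.1000/0.08 = 1.2500
ω₃ (RL) = (vx + vy − k·ωz)/r = 0.7000/0.08 = 8.7500
ω₄ (RR) = (vx − vy + k·ωz)/r = -0.3000/0.08 = -3.7500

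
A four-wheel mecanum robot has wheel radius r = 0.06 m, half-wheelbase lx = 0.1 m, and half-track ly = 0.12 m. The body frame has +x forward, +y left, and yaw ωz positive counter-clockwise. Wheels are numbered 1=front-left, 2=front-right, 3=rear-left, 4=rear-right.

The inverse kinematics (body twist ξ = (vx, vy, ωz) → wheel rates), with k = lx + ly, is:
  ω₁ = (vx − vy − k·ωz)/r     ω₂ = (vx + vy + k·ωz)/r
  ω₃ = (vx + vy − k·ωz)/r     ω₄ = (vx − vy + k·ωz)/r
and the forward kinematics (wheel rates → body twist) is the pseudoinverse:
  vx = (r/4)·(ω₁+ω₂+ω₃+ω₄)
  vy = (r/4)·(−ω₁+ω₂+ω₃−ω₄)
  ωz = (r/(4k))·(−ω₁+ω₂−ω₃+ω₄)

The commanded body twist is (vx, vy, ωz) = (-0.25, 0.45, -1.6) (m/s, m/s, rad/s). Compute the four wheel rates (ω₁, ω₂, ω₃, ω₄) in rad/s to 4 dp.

k = lx + ly = 0.1 + 0.12 = 0.2200;  k·ωz = 0.2200·-1.6 = -0.3520
ω₁ (FL) = (vx − vy − k·ωz)/r = -0.3480/0.06 = -5.8000
ω₂ (FR) = (vx + vy + k·ωz)/r = -0.1520/0.06 = -2.5333
ω₃ (RL) = (vx + vy − k·ωz)/r = 0.5520/0.06 = 9.2000
ω₄ (RR) = (vx − vy + k·ωz)/r = -1.0520/0.06 = -17.5333

(-5.8000, -2.5333, 9.2000, -17.5333)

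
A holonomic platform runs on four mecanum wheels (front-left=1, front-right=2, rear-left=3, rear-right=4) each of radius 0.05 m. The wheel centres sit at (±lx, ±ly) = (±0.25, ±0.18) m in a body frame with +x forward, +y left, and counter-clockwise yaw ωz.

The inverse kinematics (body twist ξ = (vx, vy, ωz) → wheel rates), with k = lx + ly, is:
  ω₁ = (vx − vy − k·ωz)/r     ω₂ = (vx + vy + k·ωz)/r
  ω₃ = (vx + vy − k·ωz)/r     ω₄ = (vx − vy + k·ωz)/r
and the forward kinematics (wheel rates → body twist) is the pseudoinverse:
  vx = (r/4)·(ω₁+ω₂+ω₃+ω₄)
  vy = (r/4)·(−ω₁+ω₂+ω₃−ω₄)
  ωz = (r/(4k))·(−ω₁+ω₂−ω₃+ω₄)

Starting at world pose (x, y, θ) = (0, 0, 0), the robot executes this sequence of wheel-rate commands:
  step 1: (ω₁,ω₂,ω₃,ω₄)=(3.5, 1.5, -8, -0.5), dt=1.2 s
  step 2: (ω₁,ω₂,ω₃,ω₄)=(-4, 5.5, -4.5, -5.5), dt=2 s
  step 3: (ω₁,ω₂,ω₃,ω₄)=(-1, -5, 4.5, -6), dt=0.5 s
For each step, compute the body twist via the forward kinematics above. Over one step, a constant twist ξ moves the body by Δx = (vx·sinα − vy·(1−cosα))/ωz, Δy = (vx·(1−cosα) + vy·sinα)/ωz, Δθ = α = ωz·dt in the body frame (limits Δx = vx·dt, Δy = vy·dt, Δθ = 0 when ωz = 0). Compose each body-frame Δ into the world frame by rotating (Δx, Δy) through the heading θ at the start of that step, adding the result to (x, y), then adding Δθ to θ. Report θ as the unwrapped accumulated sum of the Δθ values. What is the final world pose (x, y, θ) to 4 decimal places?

step 1: ξ=(vx,vy,ωz)=(-0.0437, -0.1188, 0.1599), dt=1.2 → body Δ=(-0.0386, -0.1466, 0.1919) → world pose (-0.0386, -0.1466, 0.1919)
step 2: ξ=(vx,vy,ωz)=(-0.1063, 0.1313, 0.2471), dt=2.0 → body Δ=(-0.2675, 0.2005, 0.4942) → world pose (-0.3394, -0.0008, 0.6860)
step 3: ξ=(vx,vy,ωz)=(-0.0938, 0.0813, -0.4215), dt=0.5 → body Δ=(-0.0423, 0.0452, -0.2108) → world pose (-0.4007, 0.0074, 0.4753)

(-0.4007, 0.0074, 0.4753)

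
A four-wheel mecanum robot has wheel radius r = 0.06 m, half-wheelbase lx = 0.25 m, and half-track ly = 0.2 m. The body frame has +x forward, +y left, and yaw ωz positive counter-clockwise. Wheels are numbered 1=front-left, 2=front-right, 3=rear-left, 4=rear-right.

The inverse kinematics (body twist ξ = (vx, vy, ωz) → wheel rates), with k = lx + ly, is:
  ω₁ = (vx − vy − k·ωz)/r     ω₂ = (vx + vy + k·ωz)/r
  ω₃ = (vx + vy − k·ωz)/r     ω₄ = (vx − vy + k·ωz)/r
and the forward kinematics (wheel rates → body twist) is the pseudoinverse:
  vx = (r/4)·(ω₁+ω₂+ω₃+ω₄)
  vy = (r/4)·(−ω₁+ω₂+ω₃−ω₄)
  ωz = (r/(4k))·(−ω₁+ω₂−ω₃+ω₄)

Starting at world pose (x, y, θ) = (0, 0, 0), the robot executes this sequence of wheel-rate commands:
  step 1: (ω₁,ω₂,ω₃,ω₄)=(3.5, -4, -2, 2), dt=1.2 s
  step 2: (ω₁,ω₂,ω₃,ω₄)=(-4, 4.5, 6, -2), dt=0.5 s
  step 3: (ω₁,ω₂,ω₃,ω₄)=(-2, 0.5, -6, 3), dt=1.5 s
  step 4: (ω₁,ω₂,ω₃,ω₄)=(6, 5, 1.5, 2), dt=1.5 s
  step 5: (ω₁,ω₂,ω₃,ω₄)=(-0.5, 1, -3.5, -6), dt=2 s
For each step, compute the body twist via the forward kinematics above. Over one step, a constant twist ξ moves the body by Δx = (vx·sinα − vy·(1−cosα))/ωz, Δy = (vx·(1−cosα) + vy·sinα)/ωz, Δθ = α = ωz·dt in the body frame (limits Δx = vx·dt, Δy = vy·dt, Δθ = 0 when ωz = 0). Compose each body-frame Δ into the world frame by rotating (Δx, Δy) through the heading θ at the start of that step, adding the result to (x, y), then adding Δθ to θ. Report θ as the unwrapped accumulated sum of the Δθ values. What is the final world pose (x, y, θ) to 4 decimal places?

step 1: ξ=(vx,vy,ωz)=(-0.0075, -0.1725, -0.1167), dt=1.2 → body Δ=(-0.0234, -0.2057, -0.1400) → world pose (-0.0234, -0.2057, -0.1400)
step 2: ξ=(vx,vy,ωz)=(0.0675, 0.2475, 0.0167), dt=0.5 → body Δ=(0.0332, 0.1239, 0.0083) → world pose (0.0268, -0.0877, -0.1317)
step 3: ξ=(vx,vy,ωz)=(-0.0675, -0.0975, 0.3833), dt=1.5 → body Δ=(-0.0549, -0.1666, 0.5750) → world pose (-0.0495, -0.2457, 0.4433)
step 4: ξ=(vx,vy,ωz)=(0.2175, -0.0225, -0.0167), dt=1.5 → body Δ=(0.3258, -0.0378, -0.0250) → world pose (0.2610, -0.1401, 0.4183)
step 5: ξ=(vx,vy,ωz)=(-0.1350, 0.0600, -0.0333), dt=2.0 → body Δ=(-0.2658, 0.1289, -0.0667) → world pose (-0.0342, -0.1303, 0.3517)

(-0.0342, -0.1303, 0.3517)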